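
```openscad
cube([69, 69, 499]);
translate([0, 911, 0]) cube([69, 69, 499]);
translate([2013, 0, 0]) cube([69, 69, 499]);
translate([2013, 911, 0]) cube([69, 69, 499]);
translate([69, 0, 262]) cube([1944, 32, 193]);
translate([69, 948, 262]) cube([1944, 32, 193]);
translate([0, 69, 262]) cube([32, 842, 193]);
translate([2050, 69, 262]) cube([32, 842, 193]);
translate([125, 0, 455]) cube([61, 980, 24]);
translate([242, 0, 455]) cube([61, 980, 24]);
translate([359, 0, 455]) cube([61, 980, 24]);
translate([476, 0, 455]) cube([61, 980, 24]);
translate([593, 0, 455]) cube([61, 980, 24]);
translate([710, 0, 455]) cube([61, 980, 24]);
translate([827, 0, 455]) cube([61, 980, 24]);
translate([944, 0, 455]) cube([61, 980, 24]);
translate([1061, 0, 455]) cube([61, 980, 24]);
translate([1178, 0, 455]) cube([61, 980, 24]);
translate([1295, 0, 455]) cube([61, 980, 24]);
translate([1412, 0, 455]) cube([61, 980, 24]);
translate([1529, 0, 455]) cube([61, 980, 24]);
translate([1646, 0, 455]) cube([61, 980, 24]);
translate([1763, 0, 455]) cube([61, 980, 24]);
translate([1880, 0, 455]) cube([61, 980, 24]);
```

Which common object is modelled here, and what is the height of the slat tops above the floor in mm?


A bed frame. The slat-top height is 479 mm.

Four posts, four rails, and a row of slats — a bed frame. Slats sit on the rails at z = 262 + 193 = 455; with slat thickness 24, the top is 479 mm.


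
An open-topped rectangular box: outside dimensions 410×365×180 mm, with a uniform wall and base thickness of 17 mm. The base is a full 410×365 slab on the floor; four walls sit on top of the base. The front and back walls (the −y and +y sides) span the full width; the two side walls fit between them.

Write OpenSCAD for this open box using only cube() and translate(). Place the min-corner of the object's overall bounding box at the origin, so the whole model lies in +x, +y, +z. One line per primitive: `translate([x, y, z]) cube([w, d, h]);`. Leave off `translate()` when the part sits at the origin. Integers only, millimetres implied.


cube([410, 365, 17]);
translate([0, 0, 17]) cube([410, 17, 163]);
translate([0, 348, 17]) cube([410, 17, 163]);
translate([0, 17, 17]) cube([17, 331, 163]);
translate([393, 17, 17]) cube([17, 331, 163]);


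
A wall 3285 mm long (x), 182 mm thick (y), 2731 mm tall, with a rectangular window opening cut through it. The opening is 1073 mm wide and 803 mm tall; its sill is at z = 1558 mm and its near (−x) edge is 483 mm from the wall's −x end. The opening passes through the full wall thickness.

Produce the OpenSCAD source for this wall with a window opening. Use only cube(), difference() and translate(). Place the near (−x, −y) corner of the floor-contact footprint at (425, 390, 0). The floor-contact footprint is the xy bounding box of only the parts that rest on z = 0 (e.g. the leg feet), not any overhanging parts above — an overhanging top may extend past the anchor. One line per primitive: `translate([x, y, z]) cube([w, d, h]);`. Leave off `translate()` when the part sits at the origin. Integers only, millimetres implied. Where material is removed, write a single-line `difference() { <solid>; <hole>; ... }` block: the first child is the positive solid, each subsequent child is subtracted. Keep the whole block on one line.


difference() { translate([425, 390, 0]) cube([3285, 182, 2731]); translate([908, 390, 1558]) cube([1073, 182, 803]); }


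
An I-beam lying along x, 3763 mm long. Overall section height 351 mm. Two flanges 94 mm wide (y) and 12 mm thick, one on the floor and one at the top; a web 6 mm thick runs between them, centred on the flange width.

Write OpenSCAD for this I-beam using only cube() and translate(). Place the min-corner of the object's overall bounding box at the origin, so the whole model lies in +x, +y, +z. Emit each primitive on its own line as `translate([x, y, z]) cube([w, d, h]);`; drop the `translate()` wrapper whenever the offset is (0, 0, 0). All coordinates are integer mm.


cube([3763, 94, 12]);
translate([0, 44, 12]) cube([3763, 6, 327]);
translate([0, 0, 339]) cube([3763, 94, 12]);


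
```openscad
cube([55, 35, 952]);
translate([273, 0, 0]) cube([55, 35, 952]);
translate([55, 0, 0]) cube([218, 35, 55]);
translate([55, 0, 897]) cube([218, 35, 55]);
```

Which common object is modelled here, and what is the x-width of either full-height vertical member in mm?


A picture frame. The border width is 55 mm.

Four thin pieces enclosing a rectangular opening — a picture frame. The two full-height stiles are 952 mm tall; the top rail sits at z = 897 and is 55 mm tall, so the border above the opening is 952 − 897 = 55 mm, matching the stile x-width.


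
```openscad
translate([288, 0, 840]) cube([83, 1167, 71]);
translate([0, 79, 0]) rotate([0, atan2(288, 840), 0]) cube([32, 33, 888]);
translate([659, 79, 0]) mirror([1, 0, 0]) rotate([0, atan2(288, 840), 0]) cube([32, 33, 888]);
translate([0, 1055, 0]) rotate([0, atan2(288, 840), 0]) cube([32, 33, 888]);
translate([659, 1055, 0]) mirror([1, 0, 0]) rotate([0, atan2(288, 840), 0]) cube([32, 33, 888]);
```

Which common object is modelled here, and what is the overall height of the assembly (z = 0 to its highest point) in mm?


A sawhorse. The overall height is 911 mm.

A beam across two mirrored pairs of raked legs — a sawhorse. The beam's underside is at z = 840 (matching the legs' vertical rise in atan2(288, 840)) and the beam is 71 mm tall, so its top is at 840 + 71 = 911 mm. The raked legs top out at the beam's underside, so that is the highest point.


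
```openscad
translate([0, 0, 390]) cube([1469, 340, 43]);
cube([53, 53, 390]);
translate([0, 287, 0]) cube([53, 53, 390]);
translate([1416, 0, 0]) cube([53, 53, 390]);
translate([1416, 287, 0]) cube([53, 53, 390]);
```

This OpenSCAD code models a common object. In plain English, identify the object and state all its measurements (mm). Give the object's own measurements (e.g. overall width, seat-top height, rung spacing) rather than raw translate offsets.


A long wooden bench with a 1469 mm (x) × 340 mm (y) seat, 43 mm thick, its top surface 433 mm above the floor. Four 53 mm square legs at the seat corners, flush with the edges, run from z = 0 to the seat underside.


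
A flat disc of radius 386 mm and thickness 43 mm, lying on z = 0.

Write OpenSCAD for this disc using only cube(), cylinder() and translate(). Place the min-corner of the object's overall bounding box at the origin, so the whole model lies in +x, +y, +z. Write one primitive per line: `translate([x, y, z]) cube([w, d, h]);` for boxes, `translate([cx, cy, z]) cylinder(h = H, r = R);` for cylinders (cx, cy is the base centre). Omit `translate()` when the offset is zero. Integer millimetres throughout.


translate([386, 386, 0]) cylinder(h = 43, r = 386);


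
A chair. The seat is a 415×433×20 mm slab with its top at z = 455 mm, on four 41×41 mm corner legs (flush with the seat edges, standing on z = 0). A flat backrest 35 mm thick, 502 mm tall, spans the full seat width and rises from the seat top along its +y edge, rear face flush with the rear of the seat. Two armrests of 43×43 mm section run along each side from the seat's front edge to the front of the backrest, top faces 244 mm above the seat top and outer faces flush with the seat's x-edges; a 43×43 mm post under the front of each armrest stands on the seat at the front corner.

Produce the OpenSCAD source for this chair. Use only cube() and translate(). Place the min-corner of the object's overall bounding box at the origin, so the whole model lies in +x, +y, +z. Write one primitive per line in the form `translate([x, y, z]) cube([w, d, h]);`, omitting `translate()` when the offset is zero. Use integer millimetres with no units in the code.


translate([0, 0, 435]) cube([415, 433, 20]);
cube([41, 41, 435]);
translate([374, 0, 0]) cube([41, 41, 435]);
translate([0, 392, 0]) cube([41, 41, 435]);
translate([374, 392, 0]) cube([41, 41, 435]);
translate([0, 398, 455]) cube([415, 35, 502]);
translate([0, 0, 656]) cube([43, 398, 43]);
translate([372, 0, 656]) cube([43, 398, 43]);
translate([0, 0, 455]) cube([43, 43, 201]);
translate([372, 0, 455]) cube([43, 43, 201]);


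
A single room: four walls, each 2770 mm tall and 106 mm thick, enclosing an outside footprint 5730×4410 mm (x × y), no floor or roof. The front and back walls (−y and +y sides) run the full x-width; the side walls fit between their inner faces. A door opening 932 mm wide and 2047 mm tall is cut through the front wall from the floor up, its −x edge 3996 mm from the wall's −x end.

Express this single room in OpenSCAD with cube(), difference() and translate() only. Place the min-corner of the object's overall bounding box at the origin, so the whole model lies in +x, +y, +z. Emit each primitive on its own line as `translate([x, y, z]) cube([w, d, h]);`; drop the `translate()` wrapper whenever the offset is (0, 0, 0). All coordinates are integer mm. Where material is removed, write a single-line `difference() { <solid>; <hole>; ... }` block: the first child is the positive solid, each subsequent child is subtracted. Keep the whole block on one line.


difference() { cube([5730, 106, 2770]); translate([3996, 0, 0]) cube([932, 106, 2047]); }
translate([0, 4304, 0]) cube([5730, 106, 2770]);
translate([0, 106, 0]) cube([106, 4198, 2770]);
translate([5624, 106, 0]) cube([106, 4198, 2770]);


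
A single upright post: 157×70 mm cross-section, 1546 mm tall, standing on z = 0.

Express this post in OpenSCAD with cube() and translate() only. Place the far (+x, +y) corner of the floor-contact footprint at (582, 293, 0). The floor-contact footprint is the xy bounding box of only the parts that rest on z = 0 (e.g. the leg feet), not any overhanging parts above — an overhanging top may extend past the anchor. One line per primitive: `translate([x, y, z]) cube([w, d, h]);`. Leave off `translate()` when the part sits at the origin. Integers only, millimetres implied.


translate([425, 223, 0]) cube([157, 70, 1546]);


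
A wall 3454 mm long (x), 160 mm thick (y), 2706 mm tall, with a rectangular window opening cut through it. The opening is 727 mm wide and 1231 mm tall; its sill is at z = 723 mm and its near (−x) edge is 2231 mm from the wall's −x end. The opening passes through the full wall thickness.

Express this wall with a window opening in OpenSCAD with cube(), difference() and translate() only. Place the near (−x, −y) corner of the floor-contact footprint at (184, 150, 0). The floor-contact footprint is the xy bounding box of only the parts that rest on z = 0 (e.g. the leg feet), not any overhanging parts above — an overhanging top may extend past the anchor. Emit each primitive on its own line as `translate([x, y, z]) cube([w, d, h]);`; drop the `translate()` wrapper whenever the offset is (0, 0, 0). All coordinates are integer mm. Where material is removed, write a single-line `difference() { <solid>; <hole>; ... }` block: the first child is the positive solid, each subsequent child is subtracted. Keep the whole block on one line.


difference() { translate([184, 150, 0]) cube([3454, 160, 2706]); translate([2415, 150, 723]) cube([727, 160, 1231]); }


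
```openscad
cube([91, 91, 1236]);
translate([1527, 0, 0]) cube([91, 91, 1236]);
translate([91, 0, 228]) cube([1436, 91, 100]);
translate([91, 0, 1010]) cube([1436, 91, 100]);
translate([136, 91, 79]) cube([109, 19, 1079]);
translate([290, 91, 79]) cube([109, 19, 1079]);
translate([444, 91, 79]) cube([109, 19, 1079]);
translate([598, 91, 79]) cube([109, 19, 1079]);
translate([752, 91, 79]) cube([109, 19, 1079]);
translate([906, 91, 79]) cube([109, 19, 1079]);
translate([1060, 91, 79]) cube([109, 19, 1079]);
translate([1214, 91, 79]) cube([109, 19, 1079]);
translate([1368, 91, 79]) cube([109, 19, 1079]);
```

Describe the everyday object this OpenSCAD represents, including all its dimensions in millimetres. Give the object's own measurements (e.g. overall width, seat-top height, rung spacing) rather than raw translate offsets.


A fence section. Two 91×91 mm posts, 1236 mm tall, stand on the floor with a clear span of 1436 mm between their inner faces. Two horizontal rails of 91×100 mm section span the gap between the posts with their undersides at z = 228 mm and z = 1010 mm, flush with the posts' −y face. 9 pickets, each 109 mm wide, 19 mm thick and 1079 mm tall, are fixed to the +y face of the rails with their bottoms at z = 79 mm, spaced across the span with a 45 mm gap after the −x post and between neighbouring pickets, with 50 mm left before the +x post.


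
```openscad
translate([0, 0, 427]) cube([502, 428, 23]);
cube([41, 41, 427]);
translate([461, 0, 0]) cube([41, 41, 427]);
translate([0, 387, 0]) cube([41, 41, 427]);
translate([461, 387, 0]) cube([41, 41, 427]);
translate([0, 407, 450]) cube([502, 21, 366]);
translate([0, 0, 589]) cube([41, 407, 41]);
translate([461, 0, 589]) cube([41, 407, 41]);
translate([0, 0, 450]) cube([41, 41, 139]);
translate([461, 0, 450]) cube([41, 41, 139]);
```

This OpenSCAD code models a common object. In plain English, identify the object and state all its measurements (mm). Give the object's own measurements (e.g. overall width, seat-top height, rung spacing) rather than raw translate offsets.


A chair. The seat is a 502×428×23 mm slab with its top at z = 450 mm, on four 41×41 mm corner legs (flush with the seat edges, standing on z = 0). A flat backrest 21 mm thick, 366 mm tall, spans the full seat width and rises from the seat top along its +y edge, rear face flush with the rear of the seat. Two armrests of 41×41 mm section run along each side from the seat's front edge to the front of the backrest, top faces 180 mm above the seat top and outer faces flush with the seat's x-edges; a 41×41 mm post under the front of each armrest stands on the seat at the front corner.


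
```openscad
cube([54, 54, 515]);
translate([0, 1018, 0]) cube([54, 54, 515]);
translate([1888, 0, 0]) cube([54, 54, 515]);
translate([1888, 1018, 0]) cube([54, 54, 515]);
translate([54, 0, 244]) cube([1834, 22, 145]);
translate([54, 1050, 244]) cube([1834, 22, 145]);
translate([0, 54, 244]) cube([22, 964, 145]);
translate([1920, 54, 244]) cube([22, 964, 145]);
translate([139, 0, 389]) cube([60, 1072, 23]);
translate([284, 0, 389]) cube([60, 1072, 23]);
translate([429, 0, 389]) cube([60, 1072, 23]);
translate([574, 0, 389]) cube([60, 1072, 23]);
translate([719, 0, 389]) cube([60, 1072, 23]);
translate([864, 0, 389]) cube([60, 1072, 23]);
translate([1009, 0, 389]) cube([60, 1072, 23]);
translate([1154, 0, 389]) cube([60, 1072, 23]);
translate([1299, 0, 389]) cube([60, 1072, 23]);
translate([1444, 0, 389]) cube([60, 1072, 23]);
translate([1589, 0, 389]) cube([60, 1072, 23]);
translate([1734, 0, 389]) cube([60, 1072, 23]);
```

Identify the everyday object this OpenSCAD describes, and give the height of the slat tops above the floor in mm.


A bed frame. The slat-top height is 412 mm.

Four posts, four rails, and a row of slats — a bed frame. Slats sit on the rails at z = 244 + 145 = 389; with slat thickness 23, the top is 412 mm.


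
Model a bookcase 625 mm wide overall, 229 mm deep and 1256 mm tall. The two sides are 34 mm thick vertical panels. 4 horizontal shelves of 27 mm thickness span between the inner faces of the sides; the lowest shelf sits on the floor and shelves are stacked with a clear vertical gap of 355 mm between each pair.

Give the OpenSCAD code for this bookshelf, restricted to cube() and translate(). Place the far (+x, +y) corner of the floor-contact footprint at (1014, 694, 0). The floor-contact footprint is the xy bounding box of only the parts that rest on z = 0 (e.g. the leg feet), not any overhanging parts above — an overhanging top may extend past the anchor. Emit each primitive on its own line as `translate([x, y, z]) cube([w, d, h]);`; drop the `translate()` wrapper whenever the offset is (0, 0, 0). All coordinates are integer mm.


translate([389, 465, 0]) cube([34, 229, 1256]);
translate([980, 465, 0]) cube([34, 229, 1256]);
translate([423, 465, 0]) cube([557, 229, 27]);
translate([423, 465, 382]) cube([557, 229, 27]);
translate([423, 465, 764]) cube([557, 229, 27]);
translate([423, 465, 1146]) cube([557, 229, 27]);


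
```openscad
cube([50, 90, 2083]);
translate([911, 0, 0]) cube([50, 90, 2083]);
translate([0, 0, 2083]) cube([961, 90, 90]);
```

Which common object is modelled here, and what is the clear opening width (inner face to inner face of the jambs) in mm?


A door frame. The clear opening width is 861 mm.

Two 2083 mm tall posts with a header on top — a door frame. The left jamb is 50 mm wide at x = 0; the right jamb starts at x = 911. The clear opening is 911 − 50 = 861 mm.


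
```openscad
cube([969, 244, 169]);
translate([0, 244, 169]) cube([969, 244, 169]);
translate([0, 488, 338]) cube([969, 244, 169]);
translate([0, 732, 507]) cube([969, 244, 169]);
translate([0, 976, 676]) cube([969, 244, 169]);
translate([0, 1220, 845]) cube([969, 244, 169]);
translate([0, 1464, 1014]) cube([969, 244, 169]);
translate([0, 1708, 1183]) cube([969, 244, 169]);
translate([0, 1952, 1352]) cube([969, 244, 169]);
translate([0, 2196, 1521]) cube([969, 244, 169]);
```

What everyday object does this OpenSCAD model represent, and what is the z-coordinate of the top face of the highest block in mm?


A staircase. The total rise is 1690 mm.

10 identical blocks, each offset up and back from the previous — a staircase. Each step is 169 mm tall and there are 10 of them, so the total rise is 10 × 169 = 1690 mm.


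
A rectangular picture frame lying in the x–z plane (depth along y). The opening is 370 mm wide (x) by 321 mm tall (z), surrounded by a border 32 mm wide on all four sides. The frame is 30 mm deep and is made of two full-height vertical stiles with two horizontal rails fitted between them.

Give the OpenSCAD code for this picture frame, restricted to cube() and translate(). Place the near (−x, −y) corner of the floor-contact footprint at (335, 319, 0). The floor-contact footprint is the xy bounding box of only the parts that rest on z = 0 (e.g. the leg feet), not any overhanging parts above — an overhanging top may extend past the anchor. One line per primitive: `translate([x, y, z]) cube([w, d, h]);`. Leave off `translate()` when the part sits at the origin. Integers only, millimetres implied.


translate([335, 319, 0]) cube([32, 30, 385]);
translate([737, 319, 0]) cube([32, 30, 385]);
translate([367, 319, 0]) cube([370, 30, 32]);
translate([367, 319, 353]) cube([370, 30, 32]);


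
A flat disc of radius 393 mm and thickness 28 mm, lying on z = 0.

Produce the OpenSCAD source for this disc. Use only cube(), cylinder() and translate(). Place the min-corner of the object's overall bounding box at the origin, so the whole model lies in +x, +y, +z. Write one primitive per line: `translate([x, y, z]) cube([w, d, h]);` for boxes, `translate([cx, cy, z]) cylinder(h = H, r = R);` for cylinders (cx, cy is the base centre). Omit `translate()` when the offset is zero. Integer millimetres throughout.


translate([393, 393, 0]) cylinder(h = 28, r = 393);


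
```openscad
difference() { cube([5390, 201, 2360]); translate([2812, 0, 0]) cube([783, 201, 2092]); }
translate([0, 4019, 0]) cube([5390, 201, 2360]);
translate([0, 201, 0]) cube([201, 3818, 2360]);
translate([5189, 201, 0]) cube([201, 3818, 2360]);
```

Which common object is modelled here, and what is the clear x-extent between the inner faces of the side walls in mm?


A single room. The interior width is 4988 mm.

Four walls enclosing a rectangle with a door in the front wall — a room. Outside width 5390 minus two 201 mm walls gives 4988 mm.


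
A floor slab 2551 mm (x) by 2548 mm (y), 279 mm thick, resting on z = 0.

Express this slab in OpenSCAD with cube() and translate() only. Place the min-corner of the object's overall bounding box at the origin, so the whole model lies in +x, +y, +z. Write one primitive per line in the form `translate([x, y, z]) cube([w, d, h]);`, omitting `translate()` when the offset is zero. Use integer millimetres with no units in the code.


cube([2551, 2548, 279]);


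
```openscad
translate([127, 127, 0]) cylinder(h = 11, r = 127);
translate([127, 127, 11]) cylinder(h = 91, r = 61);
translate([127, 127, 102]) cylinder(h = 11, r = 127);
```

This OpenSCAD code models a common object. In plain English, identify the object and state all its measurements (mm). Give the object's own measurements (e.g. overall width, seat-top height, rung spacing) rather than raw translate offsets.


A spool: two coaxial disc flanges of radius 127 mm and thickness 11 mm, joined by a core cylinder of radius 61 mm and height 91 mm. The lower flange rests on z = 0 and the three cylinders share a vertical axis.


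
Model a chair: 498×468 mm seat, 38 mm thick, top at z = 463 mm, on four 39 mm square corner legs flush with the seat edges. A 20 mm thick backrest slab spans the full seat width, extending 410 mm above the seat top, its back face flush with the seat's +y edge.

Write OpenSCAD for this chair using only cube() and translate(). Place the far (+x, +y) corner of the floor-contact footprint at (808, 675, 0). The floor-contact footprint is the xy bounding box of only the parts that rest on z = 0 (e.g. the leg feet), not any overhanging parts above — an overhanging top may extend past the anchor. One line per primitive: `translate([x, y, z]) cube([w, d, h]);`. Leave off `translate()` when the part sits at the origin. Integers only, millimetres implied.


translate([310, 207, 425]) cube([498, 468, 38]);
translate([310, 207, 0]) cube([39, 39, 425]);
translate([769, 207, 0]) cube([39, 39, 425]);
translate([310, 636, 0]) cube([39, 39, 425]);
translate([769, 636, 0]) cube([39, 39, 425]);
translate([310, 655, 463]) cube([498, 20, 410]);


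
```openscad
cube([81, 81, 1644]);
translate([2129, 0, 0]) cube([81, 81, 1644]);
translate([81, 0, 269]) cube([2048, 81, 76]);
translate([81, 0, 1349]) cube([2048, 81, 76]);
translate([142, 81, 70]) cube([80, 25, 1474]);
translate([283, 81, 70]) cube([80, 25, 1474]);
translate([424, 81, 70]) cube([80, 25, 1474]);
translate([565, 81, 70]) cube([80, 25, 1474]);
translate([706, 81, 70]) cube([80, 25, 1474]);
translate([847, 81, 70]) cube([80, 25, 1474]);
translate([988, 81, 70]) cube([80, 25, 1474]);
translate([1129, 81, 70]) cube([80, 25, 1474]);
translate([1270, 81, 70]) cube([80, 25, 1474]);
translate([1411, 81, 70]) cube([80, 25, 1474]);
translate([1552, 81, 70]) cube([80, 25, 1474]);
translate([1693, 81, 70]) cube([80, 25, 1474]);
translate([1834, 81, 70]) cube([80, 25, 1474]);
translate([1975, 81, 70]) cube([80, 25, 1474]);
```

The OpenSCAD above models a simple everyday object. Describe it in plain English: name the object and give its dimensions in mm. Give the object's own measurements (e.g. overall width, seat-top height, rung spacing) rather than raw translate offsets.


A fence section. Two 81×81 mm posts, 1644 mm tall, stand on the floor with a clear span of 2048 mm between their inner faces. Two horizontal rails of 81×76 mm section span the gap between the posts with their undersides at z = 269 mm and z = 1349 mm, flush with the posts' −y face. 14 pickets, each 80 mm wide, 25 mm thick and 1474 mm tall, are fixed to the +y face of the rails with their bottoms at z = 70 mm, spaced across the span with a 61 mm gap after the −x post and between neighbouring pickets, with 74 mm left before the +x post.


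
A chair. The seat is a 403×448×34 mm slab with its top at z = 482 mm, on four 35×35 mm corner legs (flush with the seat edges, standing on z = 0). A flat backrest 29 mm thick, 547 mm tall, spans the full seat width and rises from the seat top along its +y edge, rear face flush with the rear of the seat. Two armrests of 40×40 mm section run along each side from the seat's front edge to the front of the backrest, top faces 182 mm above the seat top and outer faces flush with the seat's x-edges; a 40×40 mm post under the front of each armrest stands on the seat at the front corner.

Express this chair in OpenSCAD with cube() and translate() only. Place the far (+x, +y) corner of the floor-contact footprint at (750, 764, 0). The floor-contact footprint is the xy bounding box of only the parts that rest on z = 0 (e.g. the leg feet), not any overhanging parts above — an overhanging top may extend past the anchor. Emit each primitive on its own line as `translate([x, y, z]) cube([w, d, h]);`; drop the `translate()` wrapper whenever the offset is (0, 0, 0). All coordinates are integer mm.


translate([347, 316, 448]) cube([403, 448, 34]);
translate([347, 316, 0]) cube([35, 35, 448]);
translate([715, 316, 0]) cube([35, 35, 448]);
translate([347, 729, 0]) cube([35, 35, 448]);
translate([715, 729, 0]) cube([35, 35, 448]);
translate([347, 735, 482]) cube([403, 29, 547]);
translate([347, 316, 624]) cube([40, 419, 40]);
translate([710, 316, 624]) cube([40, 419, 40]);
translate([347, 316, 482]) cube([40, 40, 142]);
translate([710, 316, 482]) cube([40, 40, 142]);


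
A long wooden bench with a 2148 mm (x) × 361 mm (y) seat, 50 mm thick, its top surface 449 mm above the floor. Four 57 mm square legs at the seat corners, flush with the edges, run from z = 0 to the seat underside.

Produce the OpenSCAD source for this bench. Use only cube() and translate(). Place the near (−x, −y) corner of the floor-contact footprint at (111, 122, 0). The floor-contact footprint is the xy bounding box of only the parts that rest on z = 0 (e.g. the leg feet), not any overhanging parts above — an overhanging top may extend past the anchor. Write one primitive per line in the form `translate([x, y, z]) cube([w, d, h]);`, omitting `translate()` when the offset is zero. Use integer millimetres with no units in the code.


// leg_h = 449 − 50 = 399
translate([111, 122, 399]) cube([2148, 361, 50]);
translate([111, 122, 0]) cube([57, 57, 399]);
translate([111, 426, 0]) cube([57, 57, 399]);
translate([2202, 122, 0]) cube([57, 57, 399]);
translate([2202, 426, 0]) cube([57, 57, 399]);


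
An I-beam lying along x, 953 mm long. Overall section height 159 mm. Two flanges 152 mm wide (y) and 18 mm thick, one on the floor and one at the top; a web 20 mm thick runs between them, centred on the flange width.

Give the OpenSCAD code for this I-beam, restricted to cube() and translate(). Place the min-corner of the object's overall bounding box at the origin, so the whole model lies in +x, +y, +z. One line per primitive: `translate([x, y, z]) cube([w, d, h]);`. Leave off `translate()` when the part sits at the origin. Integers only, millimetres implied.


cube([953, 152, 18]);
translate([0, 66, 18]) cube([953, 20, 123]);
translate([0, 0, 141]) cube([953, 152, 18]);


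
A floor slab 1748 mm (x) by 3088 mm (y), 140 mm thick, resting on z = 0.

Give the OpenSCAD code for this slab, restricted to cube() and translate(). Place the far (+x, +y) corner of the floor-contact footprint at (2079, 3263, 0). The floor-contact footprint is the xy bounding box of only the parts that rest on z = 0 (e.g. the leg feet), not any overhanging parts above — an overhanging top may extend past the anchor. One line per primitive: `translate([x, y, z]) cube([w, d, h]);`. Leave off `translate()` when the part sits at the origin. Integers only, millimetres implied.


translate([331, 175, 0]) cube([1748, 3088, 140]);


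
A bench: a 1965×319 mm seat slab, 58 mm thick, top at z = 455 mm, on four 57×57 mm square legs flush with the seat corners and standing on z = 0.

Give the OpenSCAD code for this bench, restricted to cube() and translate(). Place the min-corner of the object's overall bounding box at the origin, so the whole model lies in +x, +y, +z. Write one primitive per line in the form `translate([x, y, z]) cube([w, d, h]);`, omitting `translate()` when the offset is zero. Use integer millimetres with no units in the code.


// leg_h = 455 − 58 = 397
translate([0, 0, 397]) cube([1965, 319, 58]);
cube([57, 57, 397]);
translate([0, 262, 0]) cube([57, 57, 397]);
translate([1908, 0, 0]) cube([57, 57, 397]);
translate([1908, 262, 0]) cube([57, 57, 397]);


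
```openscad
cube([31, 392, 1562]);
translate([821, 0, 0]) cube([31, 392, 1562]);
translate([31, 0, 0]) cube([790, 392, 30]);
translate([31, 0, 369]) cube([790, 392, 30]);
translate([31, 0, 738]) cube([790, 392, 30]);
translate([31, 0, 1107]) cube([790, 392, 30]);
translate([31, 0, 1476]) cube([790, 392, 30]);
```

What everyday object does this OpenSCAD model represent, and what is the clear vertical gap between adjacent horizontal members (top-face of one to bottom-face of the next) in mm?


A bookshelf. The clear shelf gap is 339 mm.

Two tall side panels with 5 horizontal boards between them — a bookshelf. The first two shelf undersides are at z = 0 and z = 369; with shelf thickness 30, the clear gap is 369 − 0 − 30 = 339 mm.


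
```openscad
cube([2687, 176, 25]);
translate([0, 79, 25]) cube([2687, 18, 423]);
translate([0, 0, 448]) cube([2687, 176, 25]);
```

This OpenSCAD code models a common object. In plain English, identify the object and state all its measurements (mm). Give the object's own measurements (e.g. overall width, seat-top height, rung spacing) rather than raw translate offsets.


An I-beam lying along x, 2687 mm long. Overall section height 473 mm. Two flanges 176 mm wide (y) and 25 mm thick, one on the floor and one at the top; a web 18 mm thick runs between them, centred on the flange width.


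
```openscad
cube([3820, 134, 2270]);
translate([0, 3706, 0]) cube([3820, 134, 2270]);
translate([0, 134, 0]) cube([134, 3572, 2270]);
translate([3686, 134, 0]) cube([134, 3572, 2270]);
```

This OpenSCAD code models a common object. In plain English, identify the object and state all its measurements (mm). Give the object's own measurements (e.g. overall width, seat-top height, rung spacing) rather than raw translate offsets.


The wall frame of a small rectangular building: four walls, each 2270 mm tall and 134 mm thick, enclosing a footprint 3820 mm (x) by 3840 mm (y) outside-to-outside, with no floor or roof. The front and back walls (the −y and +y sides) span the full width; the two side walls fit between them.


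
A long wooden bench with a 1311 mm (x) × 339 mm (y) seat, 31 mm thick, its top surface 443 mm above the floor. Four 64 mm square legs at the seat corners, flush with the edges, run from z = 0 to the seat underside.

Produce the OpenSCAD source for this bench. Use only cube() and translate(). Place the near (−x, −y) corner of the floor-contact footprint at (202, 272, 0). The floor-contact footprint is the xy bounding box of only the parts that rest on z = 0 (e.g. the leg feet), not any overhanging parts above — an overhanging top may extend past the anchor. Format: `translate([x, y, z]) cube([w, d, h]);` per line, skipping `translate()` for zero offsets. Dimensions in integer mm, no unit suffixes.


translate([202, 272, 412]) cube([1311, 339, 31]);
translate([202, 272, 0]) cube([64, 64, 412]);
translate([202, 547, 0]) cube([64, 64, 412]);
translate([1449, 272, 0]) cube([64, 64, 412]);
translate([1449, 547, 0]) cube([64, 64, 412]);


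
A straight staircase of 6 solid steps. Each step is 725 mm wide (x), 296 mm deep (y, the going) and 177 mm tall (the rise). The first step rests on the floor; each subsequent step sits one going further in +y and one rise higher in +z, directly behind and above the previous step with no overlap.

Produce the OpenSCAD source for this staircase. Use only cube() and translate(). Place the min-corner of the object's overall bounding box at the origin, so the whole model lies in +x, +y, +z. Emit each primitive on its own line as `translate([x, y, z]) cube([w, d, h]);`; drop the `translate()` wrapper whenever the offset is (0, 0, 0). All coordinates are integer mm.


cube([725, 296, 177]);
translate([0, 296, 177]) cube([725, 296, 177]);
translate([0, 592, 354]) cube([725, 296, 177]);
translate([0, 888, 531]) cube([725, 296, 177]);
translate([0, 1184, 708]) cube([725, 296, 177]);
translate([0, 1480, 885]) cube([725, 296, 177]);


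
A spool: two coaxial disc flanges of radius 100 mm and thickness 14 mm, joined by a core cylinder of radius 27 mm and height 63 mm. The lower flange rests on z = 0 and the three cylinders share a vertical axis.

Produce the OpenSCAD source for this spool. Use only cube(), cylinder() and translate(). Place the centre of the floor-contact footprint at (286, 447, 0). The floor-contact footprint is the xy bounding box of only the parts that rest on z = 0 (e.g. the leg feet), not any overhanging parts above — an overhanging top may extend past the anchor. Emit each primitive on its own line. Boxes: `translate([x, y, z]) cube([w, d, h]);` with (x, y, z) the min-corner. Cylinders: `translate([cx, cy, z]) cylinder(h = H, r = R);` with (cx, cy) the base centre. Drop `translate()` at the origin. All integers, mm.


translate([286, 447, 0]) cylinder(h = 14, r = 100);
translate([286, 447, 14]) cylinder(h = 63, r = 27);
translate([286, 447, 77]) cylinder(h = 14, r = 100);


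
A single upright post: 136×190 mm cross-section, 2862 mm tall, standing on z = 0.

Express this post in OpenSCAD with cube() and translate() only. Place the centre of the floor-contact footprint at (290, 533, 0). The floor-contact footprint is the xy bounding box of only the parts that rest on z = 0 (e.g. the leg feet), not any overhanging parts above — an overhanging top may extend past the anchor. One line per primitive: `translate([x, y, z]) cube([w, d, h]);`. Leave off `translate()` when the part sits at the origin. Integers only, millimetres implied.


translate([222, 438, 0]) cube([136, 190, 2862]);


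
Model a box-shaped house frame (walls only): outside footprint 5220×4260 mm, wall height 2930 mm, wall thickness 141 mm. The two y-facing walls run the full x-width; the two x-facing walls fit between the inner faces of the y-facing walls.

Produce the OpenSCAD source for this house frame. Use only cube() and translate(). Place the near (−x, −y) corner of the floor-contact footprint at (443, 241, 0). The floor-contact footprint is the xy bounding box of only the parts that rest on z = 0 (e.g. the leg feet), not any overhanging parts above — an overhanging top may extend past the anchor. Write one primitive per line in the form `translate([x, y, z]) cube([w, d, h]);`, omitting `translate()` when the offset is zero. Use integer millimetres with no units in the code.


translate([443, 241, 0]) cube([5220, 141, 2930]);
translate([443, 4360, 0]) cube([5220, 141, 2930]);
translate([443, 382, 0]) cube([141, 3978, 2930]);
translate([5522, 382, 0]) cube([141, 3978, 2930]);


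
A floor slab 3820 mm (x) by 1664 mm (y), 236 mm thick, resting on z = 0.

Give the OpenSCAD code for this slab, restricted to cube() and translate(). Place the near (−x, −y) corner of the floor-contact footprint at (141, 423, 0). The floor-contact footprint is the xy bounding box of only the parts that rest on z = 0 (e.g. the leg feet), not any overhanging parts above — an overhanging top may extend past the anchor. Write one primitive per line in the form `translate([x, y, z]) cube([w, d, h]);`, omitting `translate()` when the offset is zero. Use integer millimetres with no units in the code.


translate([141, 423, 0]) cube([3820, 1664, 236]);


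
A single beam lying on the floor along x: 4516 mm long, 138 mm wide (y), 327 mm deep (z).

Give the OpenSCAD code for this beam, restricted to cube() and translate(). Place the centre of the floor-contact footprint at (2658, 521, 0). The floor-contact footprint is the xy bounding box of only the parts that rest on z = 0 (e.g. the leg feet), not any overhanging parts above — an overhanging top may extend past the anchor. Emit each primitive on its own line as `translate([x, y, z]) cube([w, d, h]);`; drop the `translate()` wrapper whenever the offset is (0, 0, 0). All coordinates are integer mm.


translate([400, 452, 0]) cube([4516, 138, 327]);


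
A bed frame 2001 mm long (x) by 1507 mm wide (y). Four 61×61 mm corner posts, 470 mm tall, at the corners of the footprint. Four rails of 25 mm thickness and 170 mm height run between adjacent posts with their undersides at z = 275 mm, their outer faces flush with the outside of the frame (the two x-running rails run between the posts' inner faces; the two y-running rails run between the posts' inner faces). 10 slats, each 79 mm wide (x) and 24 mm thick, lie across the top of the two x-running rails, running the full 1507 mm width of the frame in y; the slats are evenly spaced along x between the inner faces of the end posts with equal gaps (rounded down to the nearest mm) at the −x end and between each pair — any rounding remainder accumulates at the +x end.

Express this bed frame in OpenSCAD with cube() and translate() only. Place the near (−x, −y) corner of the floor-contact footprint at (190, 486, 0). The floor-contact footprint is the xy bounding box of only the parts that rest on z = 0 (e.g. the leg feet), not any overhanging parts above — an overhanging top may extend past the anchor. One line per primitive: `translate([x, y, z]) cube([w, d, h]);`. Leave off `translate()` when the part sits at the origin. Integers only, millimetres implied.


// slat z = rail_z + rail_h = 275 + 170 = 445
// slat gap = ⌊(1879 − 10·79) / 11⌋ = 99
translate([190, 486, 0]) cube([61, 61, 470]);
translate([190, 1932, 0]) cube([61, 61, 470]);
translate([2130, 486, 0]) cube([61, 61, 470]);
translate([2130, 1932, 0]) cube([61, 61, 470]);
translate([251, 486, 275]) cube([1879, 25, 170]);
translate([251, 1968, 275]) cube([1879, 25, 170]);
translate([190, 547, 275]) cube([25, 1385, 170]);
translate([2166, 547, 275]) cube([25, 1385, 170]);
translate([350, 486, 445]) cube([79, 1507, 24]);
translate([528, 486, 445]) cube([79, 1507, 24]);
translate([706, 486, 445]) cube([79, 1507, 24]);
translate([884, 486, 445]) cube([79, 1507, 24]);
translate([1062, 486, 445]) cube([79, 1507, 24]);
translate([1240, 486, 445]) cube([79, 1507, 24]);
translate([1418, 486, 445]) cube([79, 1507, 24]);
translate([1596, 486, 445]) cube([79, 1507, 24]);
translate([1774, 486, 445]) cube([79, 1507, 24]);
translate([1952, 486, 445]) cube([79, 1507, 24]);


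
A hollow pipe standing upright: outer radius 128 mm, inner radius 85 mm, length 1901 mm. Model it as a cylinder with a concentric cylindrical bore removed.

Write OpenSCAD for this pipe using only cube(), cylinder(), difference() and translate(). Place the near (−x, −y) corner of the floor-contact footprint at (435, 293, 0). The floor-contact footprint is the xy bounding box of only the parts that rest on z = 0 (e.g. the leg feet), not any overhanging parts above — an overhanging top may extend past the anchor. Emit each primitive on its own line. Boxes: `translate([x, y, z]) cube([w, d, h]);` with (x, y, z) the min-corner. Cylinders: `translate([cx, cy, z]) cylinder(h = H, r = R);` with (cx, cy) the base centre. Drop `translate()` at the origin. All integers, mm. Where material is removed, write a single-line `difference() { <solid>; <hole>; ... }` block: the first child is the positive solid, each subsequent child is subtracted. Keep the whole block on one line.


difference() { translate([563, 421, 0]) cylinder(h = 1901, r = 128); translate([563, 421, 0]) cylinder(h = 1901, r = 85); }


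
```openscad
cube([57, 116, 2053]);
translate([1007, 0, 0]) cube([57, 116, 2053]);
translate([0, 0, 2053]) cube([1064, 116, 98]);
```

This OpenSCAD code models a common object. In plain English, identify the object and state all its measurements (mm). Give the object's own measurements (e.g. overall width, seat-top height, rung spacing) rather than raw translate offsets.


A door frame. The clear opening is 950 mm wide and 2053 mm high. Two 57 mm wide jambs, 116 mm deep, stand either side of the opening from the floor to the top of the opening. A 98 mm thick head sits across the top of both jambs, spanning the full outside width of the frame.


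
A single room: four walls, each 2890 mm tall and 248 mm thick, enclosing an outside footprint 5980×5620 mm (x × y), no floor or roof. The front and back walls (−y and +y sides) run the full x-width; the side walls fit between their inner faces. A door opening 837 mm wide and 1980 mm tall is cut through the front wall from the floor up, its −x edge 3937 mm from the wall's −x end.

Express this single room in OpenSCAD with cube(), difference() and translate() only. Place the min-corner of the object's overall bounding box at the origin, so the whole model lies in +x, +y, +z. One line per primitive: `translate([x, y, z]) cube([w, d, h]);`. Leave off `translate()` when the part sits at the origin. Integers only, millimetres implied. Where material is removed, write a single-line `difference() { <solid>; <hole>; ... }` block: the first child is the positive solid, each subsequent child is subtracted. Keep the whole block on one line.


difference() { cube([5980, 248, 2890]); translate([3937, 0, 0]) cube([837, 248, 1980]); }
translate([0, 5372, 0]) cube([5980, 248, 2890]);
translate([0, 248, 0]) cube([248, 5124, 2890]);
translate([5732, 248, 0]) cube([248, 5124, 2890]);
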